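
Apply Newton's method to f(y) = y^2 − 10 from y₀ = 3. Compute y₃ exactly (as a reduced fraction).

f'(y) = 2y.
f(3) = −1, f'(3) = 6, so y₁ = 3 − (−1)/6 = 19/6.
f(19/6) = 1/36, f'(19/6) = 19/3, so y₂ = (19/6) − (1/36)/(19/3) = 721/228.
f(721/228) = 1/51984, f'(721/228) = 721/114, so y₃ = (721/228) − (1/51984)/(721/114) = 1039681/328776.

1039681/328776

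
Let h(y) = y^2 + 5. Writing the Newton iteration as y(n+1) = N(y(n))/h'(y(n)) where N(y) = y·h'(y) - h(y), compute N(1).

-4

h'(y) = 2y.
N(y) = y·h'(y) - h(y) = y·(2y) - (y^2 + 5) = y^2 - 5.
N(1) = -4.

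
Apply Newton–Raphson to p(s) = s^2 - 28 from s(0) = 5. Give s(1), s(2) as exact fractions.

s(1) = 53/10, s(2) = 5609/1060

p'(s) = 2s.
p(5) = -3, p'(5) = 10, so s(1) = 5 - (-3)/10 = 53/10.
p(53/10) = 9/100, p'(53/10) = 53/5, so s(2) = (53/10) - (9/100)/(53/5) = 5609/1060.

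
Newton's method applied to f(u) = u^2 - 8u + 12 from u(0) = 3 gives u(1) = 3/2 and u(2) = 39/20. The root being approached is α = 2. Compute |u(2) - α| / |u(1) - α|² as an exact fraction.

u(1) - α = 3/2 - 2 = -1/2, so |u(1) - α| = 1/2.
u(2) - α = 39/20 - 2 = -1/20, so |u(2) - α| = 1/20.
|u(1) - α|² = 1/4.
Ratio = (1/20) / (1/4) = 1/5.

1/5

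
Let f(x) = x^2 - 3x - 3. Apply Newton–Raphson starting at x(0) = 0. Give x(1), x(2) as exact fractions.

f'(x) = 2x - 3.
f(0) = -3, f'(0) = -3, so x(1) = 0 - (-3)/(-3) = -1.
f(-1) = 1, f'(-1) = -5, so x(2) = (-1) - 1/(-5) = -4/5.

x(1) = -1, x(2) = -4/5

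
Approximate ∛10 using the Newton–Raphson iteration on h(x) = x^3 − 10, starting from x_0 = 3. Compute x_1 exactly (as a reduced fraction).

64/27

h'(x) = 3x^2.
h(3) = 17, h'(3) = 27, so x_1 = 3 − 17/27 = 64/27.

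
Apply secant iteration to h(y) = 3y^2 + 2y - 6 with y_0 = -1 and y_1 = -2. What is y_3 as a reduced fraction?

h(-1) = -5, h(-2) = 2. y_2 = (-2) - 2·((-2) - (-1))/(2 - (-5)) = -12/7.
h(-2) = 2, h(-12/7) = -30/49. y_3 = (-12/7) - (-30/49)·((-12/7) - (-2))/((-30/49) - 2) = -57/32.

-57/32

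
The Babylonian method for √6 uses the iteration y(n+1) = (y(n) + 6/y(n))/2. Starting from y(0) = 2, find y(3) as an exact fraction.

y(1) = (2 + 6/2)/2 = 5/2.
y(2) = (5/2 + 6/(5/2))/2 = 49/20.
y(3) = (49/20 + 6/(49/20))/2 = 4801/1960.

4801/1960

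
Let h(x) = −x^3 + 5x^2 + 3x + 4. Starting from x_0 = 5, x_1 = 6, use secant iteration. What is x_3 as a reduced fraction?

h(5) = 19, h(6) = −14. x_2 = 6 − (−14)·(6 − 5)/((−14) − 19) = 184/33.
h(6) = −14, h(184/33) = 101612/35937. x_3 = (184/33) − (101612/35937)·((184/33) − 6)/((101612/35937) − (−14)) = 243924/43195.

243924/43195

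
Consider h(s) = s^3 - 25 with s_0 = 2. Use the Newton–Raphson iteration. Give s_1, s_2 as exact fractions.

s_1 = 41/12, s_2 = 90521/30258

h'(s) = 3s^2.
h(2) = -17, h'(2) = 12, so s_1 = 2 - (-17)/12 = 41/12.
h(41/12) = 25721/1728, h'(41/12) = 1681/48, so s_2 = (41/12) - (25721/1728)/(1681/48) = 90521/30258.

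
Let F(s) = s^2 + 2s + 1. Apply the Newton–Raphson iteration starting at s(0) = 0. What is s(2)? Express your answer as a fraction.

−3/4

F'(s) = 2s + 2.
F(0) = 1, F'(0) = 2, so s(1) = 0 − 1/2 = −1/2.
F(−1/2) = 1/4, F'(−1/2) = 1, so s(2) = (−1/2) − (1/4)/1 = −3/4.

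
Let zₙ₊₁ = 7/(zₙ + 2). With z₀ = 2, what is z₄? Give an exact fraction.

z₁ = 7/(2 + 2) = 7/4.
z₂ = 7/(7/4 + 2) = 28/15.
z₃ = 7/(28/15 + 2) = 105/58.
z₄ = 7/(105/58 + 2) = 406/221.

406/221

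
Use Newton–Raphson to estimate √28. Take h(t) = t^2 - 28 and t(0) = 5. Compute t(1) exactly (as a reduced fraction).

53/10

h'(t) = 2t.
h(5) = -3, h'(5) = 10, so t(1) = 5 - (-3)/10 = 53/10.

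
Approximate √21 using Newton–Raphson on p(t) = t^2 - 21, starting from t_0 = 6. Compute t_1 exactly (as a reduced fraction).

19/4

p'(t) = 2t.
p(6) = 15, p'(6) = 12, so t_1 = 6 - 15/12 = 19/4.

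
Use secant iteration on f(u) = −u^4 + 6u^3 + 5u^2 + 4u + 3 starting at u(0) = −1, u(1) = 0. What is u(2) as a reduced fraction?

−1/2

f(−1) = −3, f(0) = 3. u(2) = 0 − 3·(0 − (−1))/(3 − (−3)) = −1/2.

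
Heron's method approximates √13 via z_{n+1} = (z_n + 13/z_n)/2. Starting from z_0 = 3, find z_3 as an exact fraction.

14159/3927

z_1 = (3 + 13/3)/2 = 11/3.
z_2 = (11/3 + 13/(11/3))/2 = 119/33.
z_3 = (119/33 + 13/(119/33))/2 = 14159/3927.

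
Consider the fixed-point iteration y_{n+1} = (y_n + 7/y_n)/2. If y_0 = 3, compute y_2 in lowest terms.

y_1 = (3 + 7/3)/2 = 8/3.
y_2 = (8/3 + 7/(8/3))/2 = 127/48.

127/48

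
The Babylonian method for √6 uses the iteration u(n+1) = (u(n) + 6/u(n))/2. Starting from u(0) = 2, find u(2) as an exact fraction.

49/20

u(1) = (2 + 6/2)/2 = 5/2.
u(2) = (5/2 + 6/(5/2))/2 = 49/20.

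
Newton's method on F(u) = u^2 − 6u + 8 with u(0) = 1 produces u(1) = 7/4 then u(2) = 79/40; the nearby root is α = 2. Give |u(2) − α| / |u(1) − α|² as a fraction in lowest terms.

u(1) − α = 7/4 − 2 = −1/4, so |u(1) − α| = 1/4.
u(2) − α = 79/40 − 2 = −1/40, so |u(2) − α| = 1/40.
|u(1) − α|² = 1/16.
Ratio = (1/40) / (1/16) = 2/5.

2/5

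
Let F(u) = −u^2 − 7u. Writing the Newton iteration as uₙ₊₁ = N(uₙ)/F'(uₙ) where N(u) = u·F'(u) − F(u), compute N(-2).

−4

F'(u) = −2u − 7.
N(u) = u·F'(u) − F(u) = u·(−2u − 7) − (−u^2 − 7u) = −u^2.
N(-2) = −4.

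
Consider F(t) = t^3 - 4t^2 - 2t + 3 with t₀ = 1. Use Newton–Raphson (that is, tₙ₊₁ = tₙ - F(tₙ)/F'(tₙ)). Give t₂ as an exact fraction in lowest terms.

F'(t) = 3t^2 - 8t - 2.
F(1) = -2, F'(1) = -7, so t₁ = 1 - (-2)/(-7) = 5/7.
F(5/7) = -36/343, F'(5/7) = -303/49, so t₂ = (5/7) - (-36/343)/(-303/49) = 493/707.

493/707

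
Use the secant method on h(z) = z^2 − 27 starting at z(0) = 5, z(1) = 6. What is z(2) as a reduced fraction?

57/11

h(5) = −2, h(6) = 9. z(2) = 6 − 9·(6 − 5)/(9 − (−2)) = 57/11.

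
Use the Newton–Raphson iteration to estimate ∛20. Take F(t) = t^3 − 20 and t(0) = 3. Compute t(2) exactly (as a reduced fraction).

F'(t) = 3t^2.
F(3) = 7, F'(3) = 27, so t(1) = 3 − 7/27 = 74/27.
F(74/27) = 11564/19683, F'(74/27) = 5476/243, so t(2) = (74/27) − (11564/19683)/(5476/243) = 301027/110889.

301027/110889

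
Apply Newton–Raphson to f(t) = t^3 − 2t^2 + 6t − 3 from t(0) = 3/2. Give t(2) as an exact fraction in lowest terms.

f'(t) = 3t^2 − 4t + 6.
f(3/2) = 39/8, f'(3/2) = 27/4, so t(1) = (3/2) − (39/8)/(27/4) = 7/9.
f(7/9) = 676/729, f'(7/9) = 127/27, so t(2) = (7/9) − (676/729)/(127/27) = 1991/3429.

1991/3429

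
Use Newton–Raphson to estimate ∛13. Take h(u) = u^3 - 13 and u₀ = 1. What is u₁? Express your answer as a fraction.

5

h'(u) = 3u^2.
h(1) = -12, h'(1) = 3, so u₁ = 1 - (-12)/3 = 5.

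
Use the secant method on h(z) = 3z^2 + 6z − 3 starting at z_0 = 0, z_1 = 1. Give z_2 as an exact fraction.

h(0) = −3, h(1) = 6. z_2 = 1 − 6·(1 − 0)/(6 − (−3)) = 1/3.

1/3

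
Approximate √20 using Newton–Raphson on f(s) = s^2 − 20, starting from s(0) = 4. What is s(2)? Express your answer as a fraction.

161/36

f'(s) = 2s.
f(4) = −4, f'(4) = 8, so s(1) = 4 − (−4)/8 = 9/2.
f(9/2) = 1/4, f'(9/2) = 9, so s(2) = (9/2) − (1/4)/9 = 161/36.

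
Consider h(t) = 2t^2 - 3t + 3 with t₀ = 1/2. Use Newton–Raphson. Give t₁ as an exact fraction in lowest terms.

h'(t) = 4t - 3.
h(1/2) = 2, h'(1/2) = -1, so t₁ = (1/2) - 2/(-1) = 5/2.

5/2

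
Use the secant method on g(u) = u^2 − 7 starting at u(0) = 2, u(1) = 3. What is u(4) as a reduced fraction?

g(2) = −3, g(3) = 2. u(2) = 3 − 2·(3 − 2)/(2 − (−3)) = 13/5.
g(3) = 2, g(13/5) = −6/25. u(3) = (13/5) − (−6/25)·((13/5) − 3)/((−6/25) − 2) = 37/14.
g(13/5) = −6/25, g(37/14) = −3/196. u(4) = (37/14) − (−3/196)·((37/14) − (13/5))/((−3/196) − (−6/25)) = 971/367.

971/367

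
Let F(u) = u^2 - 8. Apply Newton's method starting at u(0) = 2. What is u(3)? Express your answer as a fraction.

F'(u) = 2u.
F(2) = -4, F'(2) = 4, so u(1) = 2 - (-4)/4 = 3.
F(3) = 1, F'(3) = 6, so u(2) = 3 - 1/6 = 17/6.
F(17/6) = 1/36, F'(17/6) = 17/3, so u(3) = (17/6) - (1/36)/(17/3) = 577/204.

577/204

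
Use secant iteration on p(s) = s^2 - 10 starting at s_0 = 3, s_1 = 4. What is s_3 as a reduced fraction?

p(3) = -1, p(4) = 6. s_2 = 4 - 6·(4 - 3)/(6 - (-1)) = 22/7.
p(4) = 6, p(22/7) = -6/49. s_3 = (22/7) - (-6/49)·((22/7) - 4)/((-6/49) - 6) = 79/25.

79/25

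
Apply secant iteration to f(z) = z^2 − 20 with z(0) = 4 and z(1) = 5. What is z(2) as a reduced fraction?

40/9

f(4) = −4, f(5) = 5. z(2) = 5 − 5·(5 − 4)/(5 − (−4)) = 40/9.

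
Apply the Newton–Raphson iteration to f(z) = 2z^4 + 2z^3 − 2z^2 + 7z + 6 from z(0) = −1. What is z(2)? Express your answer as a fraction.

−186/269

f'(z) = 8z^3 + 6z^2 − 4z + 7.
f(−1) = −3, f'(−1) = 9, so z(1) = (−1) − (−3)/9 = −2/3.
f(−2/3) = 20/81, f'(−2/3) = 269/27, so z(2) = (−2/3) − (20/81)/(269/27) = −186/269.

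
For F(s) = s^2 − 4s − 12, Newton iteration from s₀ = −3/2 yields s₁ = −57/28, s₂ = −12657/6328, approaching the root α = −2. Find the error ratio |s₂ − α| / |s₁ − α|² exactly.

s₁ − α = −57/28 − (−2) = −57/28 + 2 = −1/28, so |s₁ − α| = 1/28.
s₂ − α = −12657/6328 − (−2) = −12657/6328 + 2 = −1/6328, so |s₂ − α| = 1/6328.
|s₁ − α|² = 1/784.
Ratio = (1/6328) / (1/784) = 14/113.

14/113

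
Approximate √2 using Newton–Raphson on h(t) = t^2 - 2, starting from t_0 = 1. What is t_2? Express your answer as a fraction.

17/12

h'(t) = 2t.
h(1) = -1, h'(1) = 2, so t_1 = 1 - (-1)/2 = 3/2.
h(3/2) = 1/4, h'(3/2) = 3, so t_2 = (3/2) - (1/4)/3 = 17/12.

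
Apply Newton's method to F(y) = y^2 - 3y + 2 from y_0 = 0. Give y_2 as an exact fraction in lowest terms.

14/15

F'(y) = 2y - 3.
F(0) = 2, F'(0) = -3, so y_1 = 0 - 2/(-3) = 2/3.
F(2/3) = 4/9, F'(2/3) = -5/3, so y_2 = (2/3) - (4/9)/(-5/3) = 14/15.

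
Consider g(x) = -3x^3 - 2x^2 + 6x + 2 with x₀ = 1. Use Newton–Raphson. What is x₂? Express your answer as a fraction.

g'(x) = -9x^2 - 4x + 6.
g(1) = 3, g'(1) = -7, so x₁ = 1 - 3/(-7) = 10/7.
g(10/7) = -774/343, g'(10/7) = -886/49, so x₂ = (10/7) - (-774/343)/(-886/49) = 4043/3101.

4043/3101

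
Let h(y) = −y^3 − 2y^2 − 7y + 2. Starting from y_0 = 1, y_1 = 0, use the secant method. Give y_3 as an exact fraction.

25/93

h(1) = −8, h(0) = 2. y_2 = 0 − 2·(0 − 1)/(2 − (−8)) = 1/5.
h(0) = 2, h(1/5) = 64/125. y_3 = (1/5) − (64/125)·((1/5) − 0)/((64/125) − 2) = 25/93.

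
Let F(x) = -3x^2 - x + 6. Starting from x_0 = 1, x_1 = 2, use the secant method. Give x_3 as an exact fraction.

66/53

F(1) = 2, F(2) = -8. x_2 = 2 - (-8)·(2 - 1)/((-8) - 2) = 6/5.
F(2) = -8, F(6/5) = 12/25. x_3 = (6/5) - (12/25)·((6/5) - 2)/((12/25) - (-8)) = 66/53.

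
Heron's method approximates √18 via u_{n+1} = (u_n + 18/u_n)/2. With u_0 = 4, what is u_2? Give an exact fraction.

577/136

u_1 = (4 + 18/4)/2 = 17/4.
u_2 = (17/4 + 18/(17/4))/2 = 577/136.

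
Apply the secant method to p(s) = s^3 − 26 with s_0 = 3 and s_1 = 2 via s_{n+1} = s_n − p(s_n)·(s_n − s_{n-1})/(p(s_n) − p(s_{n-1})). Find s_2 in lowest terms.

p(3) = 1, p(2) = −18. s_2 = 2 − (−18)·(2 − 3)/((−18) − 1) = 56/19.

56/19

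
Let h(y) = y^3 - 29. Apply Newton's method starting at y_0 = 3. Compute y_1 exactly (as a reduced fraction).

83/27

h'(y) = 3y^2.
h(3) = -2, h'(3) = 27, so y_1 = 3 - (-2)/27 = 83/27.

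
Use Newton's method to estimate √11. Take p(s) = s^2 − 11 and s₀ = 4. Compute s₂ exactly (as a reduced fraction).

p'(s) = 2s.
p(4) = 5, p'(4) = 8, so s₁ = 4 − 5/8 = 27/8.
p(27/8) = 25/64, p'(27/8) = 27/4, so s₂ = (27/8) − (25/64)/(27/4) = 1433/432.

1433/432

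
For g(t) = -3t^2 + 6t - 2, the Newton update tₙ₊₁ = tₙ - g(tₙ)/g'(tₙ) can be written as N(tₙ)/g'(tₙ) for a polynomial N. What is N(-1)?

g'(t) = -6t + 6.
N(t) = t·g'(t) - g(t) = t·(-6t + 6) - (-3t^2 + 6t - 2) = -3t^2 + 2.
N(-1) = -1.

-1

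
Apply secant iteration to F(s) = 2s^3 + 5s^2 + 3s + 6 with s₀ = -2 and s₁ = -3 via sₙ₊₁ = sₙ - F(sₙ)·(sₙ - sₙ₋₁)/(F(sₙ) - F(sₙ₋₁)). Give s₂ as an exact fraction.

F(-2) = 4, F(-3) = -12. s₂ = (-3) - (-12)·((-3) - (-2))/((-12) - 4) = -9/4.

-9/4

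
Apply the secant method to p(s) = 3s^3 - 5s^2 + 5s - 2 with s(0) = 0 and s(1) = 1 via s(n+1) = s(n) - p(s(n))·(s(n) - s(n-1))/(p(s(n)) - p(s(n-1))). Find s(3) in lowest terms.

p(0) = -2, p(1) = 1. s(2) = 1 - 1·(1 - 0)/(1 - (-2)) = 2/3.
p(1) = 1, p(2/3) = 0. s(3) = (2/3) - 0·((2/3) - 1)/(0 - 1) = 2/3.

2/3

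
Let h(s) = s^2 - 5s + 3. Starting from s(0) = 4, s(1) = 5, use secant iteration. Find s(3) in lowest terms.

73/17

h(4) = -1, h(5) = 3. s(2) = 5 - 3·(5 - 4)/(3 - (-1)) = 17/4.
h(5) = 3, h(17/4) = -3/16. s(3) = (17/4) - (-3/16)·((17/4) - 5)/((-3/16) - 3) = 73/17.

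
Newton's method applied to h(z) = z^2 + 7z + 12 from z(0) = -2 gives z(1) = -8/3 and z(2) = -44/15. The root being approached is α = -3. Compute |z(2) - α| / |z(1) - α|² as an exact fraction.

z(1) - α = -8/3 - (-3) = -8/3 + 3 = 1/3, so |z(1) - α| = 1/3.
z(2) - α = -44/15 - (-3) = -44/15 + 3 = 1/15, so |z(2) - α| = 1/15.
|z(1) - α|² = 1/9.
Ratio = (1/15) / (1/9) = 3/5.

3/5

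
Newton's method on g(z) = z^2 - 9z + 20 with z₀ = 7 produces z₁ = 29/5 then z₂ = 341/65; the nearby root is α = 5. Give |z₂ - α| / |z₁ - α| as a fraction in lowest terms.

z₁ - α = 29/5 - 5 = 4/5, so |z₁ - α| = 4/5.
z₂ - α = 341/65 - 5 = 16/65, so |z₂ - α| = 16/65.
Ratio = (16/65) / (4/5) = 4/13.

4/13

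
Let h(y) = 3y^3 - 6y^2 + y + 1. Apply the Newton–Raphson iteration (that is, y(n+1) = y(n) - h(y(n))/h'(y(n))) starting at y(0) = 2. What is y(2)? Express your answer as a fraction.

h'(y) = 9y^2 - 12y + 1.
h(2) = 3, h'(2) = 13, so y(1) = 2 - 3/13 = 23/13.
h(23/13) = 1323/2197, h'(23/13) = 1342/169, so y(2) = (23/13) - (1323/2197)/(1342/169) = 29543/17446.

29543/17446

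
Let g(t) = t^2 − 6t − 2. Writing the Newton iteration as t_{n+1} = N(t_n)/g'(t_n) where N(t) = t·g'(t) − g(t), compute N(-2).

g'(t) = 2t − 6.
N(t) = t·g'(t) − g(t) = t·(2t − 6) − (t^2 − 6t − 2) = t^2 + 2.
N(-2) = 6.

6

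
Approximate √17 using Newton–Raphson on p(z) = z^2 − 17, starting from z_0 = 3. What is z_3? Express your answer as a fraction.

25889/6279

p'(z) = 2z.
p(3) = −8, p'(3) = 6, so z_1 = 3 − (−8)/6 = 13/3.
p(13/3) = 16/9, p'(13/3) = 26/3, so z_2 = (13/3) − (16/9)/(26/3) = 161/39.
p(161/39) = 64/1521, p'(161/39) = 322/39, so z_3 = (161/39) − (64/1521)/(322/39) = 25889/6279.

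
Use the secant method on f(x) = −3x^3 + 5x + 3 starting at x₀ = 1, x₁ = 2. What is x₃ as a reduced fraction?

f(1) = 5, f(2) = −11. x₂ = 2 − (−11)·(2 − 1)/((−11) − 5) = 21/16.
f(2) = −11, f(21/16) = 11385/4096. x₃ = (21/16) − (11385/4096)·((21/16) − 2)/((11385/4096) − (−11)) = 7446/5131.

7446/5131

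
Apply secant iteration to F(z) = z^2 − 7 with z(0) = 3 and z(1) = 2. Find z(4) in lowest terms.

799/302

F(3) = 2, F(2) = −3. z(2) = 2 − (−3)·(2 − 3)/((−3) − 2) = 13/5.
F(2) = −3, F(13/5) = −6/25. z(3) = (13/5) − (−6/25)·((13/5) − 2)/((−6/25) − (−3)) = 61/23.
F(13/5) = −6/25, F(61/23) = 18/529. z(4) = (61/23) − (18/529)·((61/23) − (13/5))/((18/529) − (−6/25)) = 799/302.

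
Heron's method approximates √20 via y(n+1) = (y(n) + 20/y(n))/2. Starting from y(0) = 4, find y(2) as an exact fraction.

161/36

y(1) = (4 + 20/4)/2 = 9/2.
y(2) = (9/2 + 20/(9/2))/2 = 161/36.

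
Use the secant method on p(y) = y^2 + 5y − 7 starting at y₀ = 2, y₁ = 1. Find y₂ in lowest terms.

p(2) = 7, p(1) = −1. y₂ = 1 − (−1)·(1 − 2)/((−1) − 7) = 9/8.

9/8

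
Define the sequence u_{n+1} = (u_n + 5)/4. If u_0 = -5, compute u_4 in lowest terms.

u_1 = ((-5) + 5)/4 = 0.
u_2 = (0 + 5)/4 = 5/4.
u_3 = ((5/4) + 5)/4 = 25/16.
u_4 = ((25/16) + 5)/4 = 105/64.

105/64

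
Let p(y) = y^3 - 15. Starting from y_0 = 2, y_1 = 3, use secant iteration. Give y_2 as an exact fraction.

p(2) = -7, p(3) = 12. y_2 = 3 - 12·(3 - 2)/(12 - (-7)) = 45/19.

45/19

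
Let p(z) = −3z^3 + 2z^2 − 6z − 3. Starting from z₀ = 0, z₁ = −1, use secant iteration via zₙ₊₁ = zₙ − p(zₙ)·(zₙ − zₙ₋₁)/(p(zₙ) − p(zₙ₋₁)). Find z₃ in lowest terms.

p(0) = −3, p(−1) = 8. z₂ = (−1) − 8·((−1) − 0)/(8 − (−3)) = −3/11.
p(−1) = 8, p(−3/11) = −1536/1331. z₃ = (−3/11) − (−1536/1331)·((−3/11) − (−1))/((−1536/1331) − 8) = −555/1523.

−555/1523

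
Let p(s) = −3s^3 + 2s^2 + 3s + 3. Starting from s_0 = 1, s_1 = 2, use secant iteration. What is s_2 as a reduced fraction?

17/12

p(1) = 5, p(2) = −7. s_2 = 2 − (−7)·(2 − 1)/((−7) − 5) = 17/12.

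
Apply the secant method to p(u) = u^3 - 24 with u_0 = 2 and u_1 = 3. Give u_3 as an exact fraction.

p(2) = -16, p(3) = 3. u_2 = 3 - 3·(3 - 2)/(3 - (-16)) = 54/19.
p(3) = 3, p(54/19) = -7152/6859. u_3 = (54/19) - (-7152/6859)·((54/19) - 3)/((-7152/6859) - 3) = 8882/3081.

8882/3081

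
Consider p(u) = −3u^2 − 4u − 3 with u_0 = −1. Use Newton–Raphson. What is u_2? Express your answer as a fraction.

p'(u) = −6u − 4.
p(−1) = −2, p'(−1) = 2, so u_1 = (−1) − (−2)/2 = 0.
p(0) = −3, p'(0) = −4, so u_2 = 0 − (−3)/(−4) = −3/4.

−3/4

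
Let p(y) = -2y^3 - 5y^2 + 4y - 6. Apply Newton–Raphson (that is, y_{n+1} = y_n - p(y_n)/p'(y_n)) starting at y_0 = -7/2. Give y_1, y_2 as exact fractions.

y_1 = -155/46, y_2 = -552987/164542

p'(y) = -6y^2 - 10y + 4.
p(-7/2) = 9/2, p'(-7/2) = -69/2, so y_1 = (-7/2) - (9/2)/(-69/2) = -155/46.
p(-155/46) = 3258/12167, p'(-155/46) = -32193/1058, so y_2 = (-155/46) - (3258/12167)/(-32193/1058) = -552987/164542.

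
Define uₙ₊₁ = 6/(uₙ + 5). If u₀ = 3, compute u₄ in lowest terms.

834/833

u₁ = 6/(3 + 5) = 3/4.
u₂ = 6/(3/4 + 5) = 24/23.
u₃ = 6/(24/23 + 5) = 138/139.
u₄ = 6/(138/139 + 5) = 834/833.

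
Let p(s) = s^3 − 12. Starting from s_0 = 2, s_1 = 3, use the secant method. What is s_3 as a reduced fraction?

5602/2469

p(2) = −4, p(3) = 15. s_2 = 3 − 15·(3 − 2)/(15 − (−4)) = 42/19.
p(3) = 15, p(42/19) = −8220/6859. s_3 = (42/19) − (−8220/6859)·((42/19) − 3)/((−8220/6859) − 15) = 5602/2469.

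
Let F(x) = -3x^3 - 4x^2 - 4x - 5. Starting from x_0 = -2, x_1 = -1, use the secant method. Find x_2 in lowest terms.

F(-2) = 11, F(-1) = -2. x_2 = (-1) - (-2)·((-1) - (-2))/((-2) - 11) = -15/13.

-15/13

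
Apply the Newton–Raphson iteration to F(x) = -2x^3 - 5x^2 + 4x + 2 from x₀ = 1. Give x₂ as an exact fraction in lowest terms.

401/441

F'(x) = -6x^2 - 10x + 4.
F(1) = -1, F'(1) = -12, so x₁ = 1 - (-1)/(-12) = 11/12.
F(11/12) = -65/864, F'(11/12) = -245/24, so x₂ = (11/12) - (-65/864)/(-245/24) = 401/441.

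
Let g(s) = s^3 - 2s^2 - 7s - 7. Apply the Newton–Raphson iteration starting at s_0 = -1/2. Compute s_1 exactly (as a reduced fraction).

g'(s) = 3s^2 - 4s - 7.
g(-1/2) = -33/8, g'(-1/2) = -17/4, so s_1 = (-1/2) - (-33/8)/(-17/4) = -25/17.

-25/17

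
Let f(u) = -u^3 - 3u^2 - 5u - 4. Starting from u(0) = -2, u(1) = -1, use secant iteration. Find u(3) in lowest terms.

-28/19

f(-2) = 2, f(-1) = -1. u(2) = (-1) - (-1)·((-1) - (-2))/((-1) - 2) = -4/3.
f(-1) = -1, f(-4/3) = -8/27. u(3) = (-4/3) - (-8/27)·((-4/3) - (-1))/((-8/27) - (-1)) = -28/19.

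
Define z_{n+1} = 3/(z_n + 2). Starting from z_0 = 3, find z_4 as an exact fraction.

z_1 = 3/(3 + 2) = 3/5.
z_2 = 3/(3/5 + 2) = 15/13.
z_3 = 3/(15/13 + 2) = 39/41.
z_4 = 3/(39/41 + 2) = 123/121.

123/121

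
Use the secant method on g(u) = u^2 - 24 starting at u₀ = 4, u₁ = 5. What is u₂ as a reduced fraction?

44/9

g(4) = -8, g(5) = 1. u₂ = 5 - 1·(5 - 4)/(1 - (-8)) = 44/9.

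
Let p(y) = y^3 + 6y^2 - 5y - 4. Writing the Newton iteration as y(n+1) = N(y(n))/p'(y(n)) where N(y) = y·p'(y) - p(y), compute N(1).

p'(y) = 3y^2 + 12y - 5.
N(y) = y·p'(y) - p(y) = y·(3y^2 + 12y - 5) - (y^3 + 6y^2 - 5y - 4) = 2y^3 + 6y^2 + 4.
N(1) = 12.

12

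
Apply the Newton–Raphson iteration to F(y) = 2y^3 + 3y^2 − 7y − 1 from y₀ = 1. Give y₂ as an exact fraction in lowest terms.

F'(y) = 6y^2 + 6y − 7.
F(1) = −3, F'(1) = 5, so y₁ = 1 − (−3)/5 = 8/5.
F(8/5) = 459/125, F'(8/5) = 449/25, so y₂ = (8/5) − (459/125)/(449/25) = 3133/2245.

3133/2245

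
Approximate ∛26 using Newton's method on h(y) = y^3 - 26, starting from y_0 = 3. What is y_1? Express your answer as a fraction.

h'(y) = 3y^2.
h(3) = 1, h'(3) = 27, so y_1 = 3 - 1/27 = 80/27.

80/27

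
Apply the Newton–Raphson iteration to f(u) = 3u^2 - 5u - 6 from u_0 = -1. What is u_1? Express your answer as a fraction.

-9/11

f'(u) = 6u - 5.
f(-1) = 2, f'(-1) = -11, so u_1 = (-1) - 2/(-11) = -9/11.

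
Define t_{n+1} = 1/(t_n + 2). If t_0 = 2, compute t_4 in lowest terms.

t_1 = 1/(2 + 2) = 1/4.
t_2 = 1/(1/4 + 2) = 4/9.
t_3 = 1/(4/9 + 2) = 9/22.
t_4 = 1/(9/22 + 2) = 22/53.

22/53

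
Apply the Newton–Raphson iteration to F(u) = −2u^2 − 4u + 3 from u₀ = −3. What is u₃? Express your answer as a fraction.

−353265/136864

F'(u) = −4u − 4.
F(−3) = −3, F'(−3) = 8, so u₁ = (−3) − (−3)/8 = −21/8.
F(−21/8) = −9/32, F'(−21/8) = 13/2, so u₂ = (−21/8) − (−9/32)/(13/2) = −537/208.
F(−537/208) = −81/21632, F'(−537/208) = 329/52, so u₃ = (−537/208) − (−81/21632)/(329/52) = −353265/136864.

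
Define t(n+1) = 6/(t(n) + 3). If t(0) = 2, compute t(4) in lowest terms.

62/45

t(1) = 6/(2 + 3) = 6/5.
t(2) = 6/(6/5 + 3) = 10/7.
t(3) = 6/(10/7 + 3) = 42/31.
t(4) = 6/(42/31 + 3) = 62/45.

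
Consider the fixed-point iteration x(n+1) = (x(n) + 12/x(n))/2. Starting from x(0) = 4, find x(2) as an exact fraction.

x(1) = (4 + 12/4)/2 = 7/2.
x(2) = (7/2 + 12/(7/2))/2 = 97/28.

97/28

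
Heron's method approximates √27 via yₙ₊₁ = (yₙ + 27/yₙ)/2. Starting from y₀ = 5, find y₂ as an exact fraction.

1351/260

y₁ = (5 + 27/5)/2 = 26/5.
y₂ = (26/5 + 27/(26/5))/2 = 1351/260.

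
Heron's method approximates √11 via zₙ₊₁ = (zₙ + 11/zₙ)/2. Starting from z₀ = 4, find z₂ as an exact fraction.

1433/432

z₁ = (4 + 11/4)/2 = 27/8.
z₂ = (27/8 + 11/(27/8))/2 = 1433/432.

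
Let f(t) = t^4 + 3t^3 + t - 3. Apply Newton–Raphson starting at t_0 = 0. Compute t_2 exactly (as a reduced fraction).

f'(t) = 4t^3 + 9t^2 + 1.
f(0) = -3, f'(0) = 1, so t_1 = 0 - (-3)/1 = 3.
f(3) = 162, f'(3) = 190, so t_2 = 3 - 162/190 = 204/95.

204/95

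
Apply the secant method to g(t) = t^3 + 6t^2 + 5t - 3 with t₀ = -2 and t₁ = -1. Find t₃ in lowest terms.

g(-2) = 3, g(-1) = -3. t₂ = (-1) - (-3)·((-1) - (-2))/((-3) - 3) = -3/2.
g(-1) = -3, g(-3/2) = -3/8. t₃ = (-3/2) - (-3/8)·((-3/2) - (-1))/((-3/8) - (-3)) = -11/7.

-11/7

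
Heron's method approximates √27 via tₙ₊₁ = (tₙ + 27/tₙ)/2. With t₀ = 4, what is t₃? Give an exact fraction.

25575217/4921952

t₁ = (4 + 27/4)/2 = 43/8.
t₂ = (43/8 + 27/(43/8))/2 = 3577/688.
t₃ = (3577/688 + 27/(3577/688))/2 = 25575217/4921952.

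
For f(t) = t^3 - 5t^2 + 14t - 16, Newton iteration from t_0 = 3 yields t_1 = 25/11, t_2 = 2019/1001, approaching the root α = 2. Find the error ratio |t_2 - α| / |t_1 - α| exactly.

t_1 - α = 25/11 - 2 = 3/11, so |t_1 - α| = 3/11.
t_2 - α = 2019/1001 - 2 = 17/1001, so |t_2 - α| = 17/1001.
Ratio = (17/1001) / (3/11) = 17/273.

17/273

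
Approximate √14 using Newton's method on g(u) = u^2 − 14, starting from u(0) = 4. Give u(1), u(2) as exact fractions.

u(1) = 15/4, u(2) = 449/120

g'(u) = 2u.
g(4) = 2, g'(4) = 8, so u(1) = 4 − 2/8 = 15/4.
g(15/4) = 1/16, g'(15/4) = 15/2, so u(2) = (15/4) − (1/16)/(15/2) = 449/120.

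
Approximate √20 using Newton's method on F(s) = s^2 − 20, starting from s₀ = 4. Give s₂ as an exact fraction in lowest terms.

F'(s) = 2s.
F(4) = −4, F'(4) = 8, so s₁ = 4 − (−4)/8 = 9/2.
F(9/2) = 1/4, F'(9/2) = 9, so s₂ = (9/2) − (1/4)/9 = 161/36.

161/36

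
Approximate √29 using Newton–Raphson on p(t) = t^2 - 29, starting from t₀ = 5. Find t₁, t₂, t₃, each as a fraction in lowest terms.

t₁ = 27/5, t₂ = 727/135, t₃ = 528527/98145

p'(t) = 2t.
p(5) = -4, p'(5) = 10, so t₁ = 5 - (-4)/10 = 27/5.
p(27/5) = 4/25, p'(27/5) = 54/5, so t₂ = (27/5) - (4/25)/(54/5) = 727/135.
p(727/135) = 4/18225, p'(727/135) = 1454/135, so t₃ = (727/135) - (4/18225)/(1454/135) = 528527/98145.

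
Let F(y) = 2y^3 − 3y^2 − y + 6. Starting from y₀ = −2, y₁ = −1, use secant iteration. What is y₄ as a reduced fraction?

F(−2) = −20, F(−1) = 2. y₂ = (−1) − 2·((−1) − (−2))/(2 − (−20)) = −12/11.
F(−1) = 2, F(−12/11) = 1230/1331. y₃ = (−12/11) − (1230/1331)·((−12/11) − (−1))/((1230/1331) − 2) = −837/716.
F(−12/11) = 1230/1331, F(−837/716) = −23055735/183530848. y₄ = (−837/716) − (−23055735/183530848)·((−837/716) − (−12/11))/((−23055735/183530848) − (1230/1331)) = −96705420/83391911.

−96705420/83391911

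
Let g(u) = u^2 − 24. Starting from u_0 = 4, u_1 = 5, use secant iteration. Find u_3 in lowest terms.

g(4) = −8, g(5) = 1. u_2 = 5 − 1·(5 − 4)/(1 − (−8)) = 44/9.
g(5) = 1, g(44/9) = −8/81. u_3 = (44/9) − (−8/81)·((44/9) − 5)/((−8/81) − 1) = 436/89.

436/89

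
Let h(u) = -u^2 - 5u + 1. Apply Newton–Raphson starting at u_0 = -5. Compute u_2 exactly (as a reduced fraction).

-701/135

h'(u) = -2u - 5.
h(-5) = 1, h'(-5) = 5, so u_1 = (-5) - 1/5 = -26/5.
h(-26/5) = -1/25, h'(-26/5) = 27/5, so u_2 = (-26/5) - (-1/25)/(27/5) = -701/135.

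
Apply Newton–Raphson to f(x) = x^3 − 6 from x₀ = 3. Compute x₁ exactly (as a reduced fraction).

f'(x) = 3x^2.
f(3) = 21, f'(3) = 27, so x₁ = 3 − 21/27 = 20/9.

20/9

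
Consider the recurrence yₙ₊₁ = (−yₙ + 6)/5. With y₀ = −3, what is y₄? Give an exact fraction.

621/625

y₁ = (−(−3) + 6)/5 = 9/5.
y₂ = (−(9/5) + 6)/5 = 21/25.
y₃ = (−(21/25) + 6)/5 = 129/125.
y₄ = (−(129/125) + 6)/5 = 621/625.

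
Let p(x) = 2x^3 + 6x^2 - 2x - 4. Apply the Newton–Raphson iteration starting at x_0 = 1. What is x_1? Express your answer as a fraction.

7/8

p'(x) = 6x^2 + 12x - 2.
p(1) = 2, p'(1) = 16, so x_1 = 1 - 2/16 = 7/8.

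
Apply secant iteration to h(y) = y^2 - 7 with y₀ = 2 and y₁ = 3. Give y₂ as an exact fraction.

13/5

h(2) = -3, h(3) = 2. y₂ = 3 - 2·(3 - 2)/(2 - (-3)) = 13/5.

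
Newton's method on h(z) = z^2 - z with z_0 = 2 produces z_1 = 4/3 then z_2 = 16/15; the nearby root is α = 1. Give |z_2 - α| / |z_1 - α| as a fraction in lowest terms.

1/5

z_1 - α = 4/3 - 1 = 1/3, so |z_1 - α| = 1/3.
z_2 - α = 16/15 - 1 = 1/15, so |z_2 - α| = 1/15.
Ratio = (1/15) / (1/3) = 1/5.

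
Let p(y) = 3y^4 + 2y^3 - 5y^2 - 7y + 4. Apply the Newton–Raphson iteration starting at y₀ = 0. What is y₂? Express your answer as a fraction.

9428/20447

p'(y) = 12y^3 + 6y^2 - 10y - 7.
p(0) = 4, p'(0) = -7, so y₁ = 0 - 4/(-7) = 4/7.
p(4/7) = -2256/2401, p'(4/7) = -2921/343, so y₂ = (4/7) - (-2256/2401)/(-2921/343) = 9428/20447.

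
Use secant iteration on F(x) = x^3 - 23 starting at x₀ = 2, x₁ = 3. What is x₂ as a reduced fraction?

F(2) = -15, F(3) = 4. x₂ = 3 - 4·(3 - 2)/(4 - (-15)) = 53/19.

53/19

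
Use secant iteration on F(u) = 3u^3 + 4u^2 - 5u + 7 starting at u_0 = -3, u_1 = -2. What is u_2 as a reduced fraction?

F(-3) = -23, F(-2) = 9. u_2 = (-2) - 9·((-2) - (-3))/(9 - (-23)) = -73/32.

-73/32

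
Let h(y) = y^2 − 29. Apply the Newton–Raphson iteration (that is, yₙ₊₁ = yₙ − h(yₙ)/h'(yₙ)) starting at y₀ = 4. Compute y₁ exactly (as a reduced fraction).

h'(y) = 2y.
h(4) = −13, h'(4) = 8, so y₁ = 4 − (−13)/8 = 45/8.

45/8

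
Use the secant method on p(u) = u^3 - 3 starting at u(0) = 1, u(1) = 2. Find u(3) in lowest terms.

561/403

p(1) = -2, p(2) = 5. u(2) = 2 - 5·(2 - 1)/(5 - (-2)) = 9/7.
p(2) = 5, p(9/7) = -300/343. u(3) = (9/7) - (-300/343)·((9/7) - 2)/((-300/343) - 5) = 561/403.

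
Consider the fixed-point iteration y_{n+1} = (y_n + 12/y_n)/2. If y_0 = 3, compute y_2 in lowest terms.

97/28

y_1 = (3 + 12/3)/2 = 7/2.
y_2 = (7/2 + 12/(7/2))/2 = 97/28.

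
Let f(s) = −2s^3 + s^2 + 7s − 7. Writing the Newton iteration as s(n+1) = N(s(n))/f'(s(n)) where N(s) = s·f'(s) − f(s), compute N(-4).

f'(s) = −6s^2 + 2s + 7.
N(s) = s·f'(s) − f(s) = s·(−6s^2 + 2s + 7) − (−2s^3 + s^2 + 7s − 7) = −4s^3 + s^2 + 7.
N(-4) = 279.

279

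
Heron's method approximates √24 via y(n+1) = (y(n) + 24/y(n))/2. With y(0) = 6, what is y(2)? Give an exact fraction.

49/10

y(1) = (6 + 24/6)/2 = 5.
y(2) = (5 + 24/5)/2 = 49/10.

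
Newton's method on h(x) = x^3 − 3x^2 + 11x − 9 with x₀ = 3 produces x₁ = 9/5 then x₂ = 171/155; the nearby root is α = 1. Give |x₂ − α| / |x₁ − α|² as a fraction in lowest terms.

5/31

x₁ − α = 9/5 − 1 = 4/5, so |x₁ − α| = 4/5.
x₂ − α = 171/155 − 1 = 16/155, so |x₂ − α| = 16/155.
|x₁ − α|² = 16/25.
Ratio = (16/155) / (16/25) = 5/31.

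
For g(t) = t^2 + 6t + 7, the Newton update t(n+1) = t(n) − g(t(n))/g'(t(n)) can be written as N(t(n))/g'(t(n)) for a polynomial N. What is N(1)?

g'(t) = 2t + 6.
N(t) = t·g'(t) − g(t) = t·(2t + 6) − (t^2 + 6t + 7) = t^2 − 7.
N(1) = −6.

−6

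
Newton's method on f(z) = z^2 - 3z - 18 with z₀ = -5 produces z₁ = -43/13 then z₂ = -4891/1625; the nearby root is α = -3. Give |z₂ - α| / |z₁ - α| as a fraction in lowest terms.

z₁ - α = -43/13 - (-3) = -43/13 + 3 = -4/13, so |z₁ - α| = 4/13.
z₂ - α = -4891/1625 - (-3) = -4891/1625 + 3 = -16/1625, so |z₂ - α| = 16/1625.
Ratio = (16/1625) / (4/13) = 4/125.

4/125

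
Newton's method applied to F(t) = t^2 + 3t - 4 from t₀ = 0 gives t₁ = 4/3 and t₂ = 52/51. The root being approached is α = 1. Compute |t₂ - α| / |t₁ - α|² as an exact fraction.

t₁ - α = 4/3 - 1 = 1/3, so |t₁ - α| = 1/3.
t₂ - α = 52/51 - 1 = 1/51, so |t₂ - α| = 1/51.
|t₁ - α|² = 1/9.
Ratio = (1/51) / (1/9) = 3/17.

3/17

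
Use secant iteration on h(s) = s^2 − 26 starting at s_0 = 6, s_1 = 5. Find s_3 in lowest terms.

h(6) = 10, h(5) = −1. s_2 = 5 − (−1)·(5 − 6)/((−1) − 10) = 56/11.
h(5) = −1, h(56/11) = −10/121. s_3 = (56/11) − (−10/121)·((56/11) − 5)/((−10/121) − (−1)) = 566/111.

566/111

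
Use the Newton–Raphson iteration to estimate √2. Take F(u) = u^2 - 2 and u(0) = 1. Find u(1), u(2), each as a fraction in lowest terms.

u(1) = 3/2, u(2) = 17/12

F'(u) = 2u.
F(1) = -1, F'(1) = 2, so u(1) = 1 - (-1)/2 = 3/2.
F(3/2) = 1/4, F'(3/2) = 3, so u(2) = (3/2) - (1/4)/3 = 17/12.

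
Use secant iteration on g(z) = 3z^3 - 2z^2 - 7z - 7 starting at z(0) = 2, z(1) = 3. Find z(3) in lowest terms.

1181/543

g(2) = -5, g(3) = 35. z(2) = 3 - 35·(3 - 2)/(35 - (-5)) = 17/8.
g(3) = 35, g(17/8) = -1085/512. z(3) = (17/8) - (-1085/512)·((17/8) - 3)/((-1085/512) - 35) = 1181/543.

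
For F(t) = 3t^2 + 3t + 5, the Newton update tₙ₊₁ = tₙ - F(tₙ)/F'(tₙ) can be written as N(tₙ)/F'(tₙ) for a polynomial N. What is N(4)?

43

F'(t) = 6t + 3.
N(t) = t·F'(t) - F(t) = t·(6t + 3) - (3t^2 + 3t + 5) = 3t^2 - 5.
N(4) = 43.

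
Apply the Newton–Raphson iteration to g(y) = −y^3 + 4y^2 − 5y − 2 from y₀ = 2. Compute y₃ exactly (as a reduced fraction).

g'(y) = −3y^2 + 8y − 5.
g(2) = −4, g'(2) = −1, so y₁ = 2 − (−4)/(−1) = −2.
g(−2) = 32, g'(−2) = −33, so y₂ = (−2) − 32/(−33) = −34/33.
g(−34/33) = 305152/35937, g'(−34/33) = −5963/363, so y₃ = (−34/33) − (305152/35937)/(−5963/363) = −303074/590337.

−303074/590337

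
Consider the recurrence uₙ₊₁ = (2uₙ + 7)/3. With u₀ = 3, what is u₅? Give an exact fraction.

1573/243

u₁ = (2·3 + 7)/3 = 13/3.
u₂ = (2·(13/3) + 7)/3 = 47/9.
u₃ = (2·(47/9) + 7)/3 = 157/27.
u₄ = (2·(157/27) + 7)/3 = 503/81.
u₅ = (2·(503/81) + 7)/3 = 1573/243.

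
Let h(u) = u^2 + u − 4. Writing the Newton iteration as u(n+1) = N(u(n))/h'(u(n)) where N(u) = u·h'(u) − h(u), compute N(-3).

13

h'(u) = 2u + 1.
N(u) = u·h'(u) − h(u) = u·(2u + 1) − (u^2 + u − 4) = u^2 + 4.
N(-3) = 13.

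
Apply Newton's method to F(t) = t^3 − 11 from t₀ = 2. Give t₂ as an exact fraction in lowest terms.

1081/486

F'(t) = 3t^2.
F(2) = −3, F'(2) = 12, so t₁ = 2 − (−3)/12 = 9/4.
F(9/4) = 25/64, F'(9/4) = 243/16, so t₂ = (9/4) − (25/64)/(243/16) = 1081/486.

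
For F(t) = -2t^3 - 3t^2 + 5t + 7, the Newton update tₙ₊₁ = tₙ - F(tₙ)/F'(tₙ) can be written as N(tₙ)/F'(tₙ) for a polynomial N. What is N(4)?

F'(t) = -6t^2 - 6t + 5.
N(t) = t·F'(t) - F(t) = t·(-6t^2 - 6t + 5) - (-2t^3 - 3t^2 + 5t + 7) = -4t^3 - 3t^2 - 7.
N(4) = -311.

-311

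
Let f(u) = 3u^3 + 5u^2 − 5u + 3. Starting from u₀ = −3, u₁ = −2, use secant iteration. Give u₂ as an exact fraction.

−7/3

f(−3) = −18, f(−2) = 9. u₂ = (−2) − 9·((−2) − (−3))/(9 − (−18)) = −7/3.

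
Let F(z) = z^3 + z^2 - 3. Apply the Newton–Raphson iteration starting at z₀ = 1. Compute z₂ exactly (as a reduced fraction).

47/40

F'(z) = 3z^2 + 2z.
F(1) = -1, F'(1) = 5, so z₁ = 1 - (-1)/5 = 6/5.
F(6/5) = 21/125, F'(6/5) = 168/25, so z₂ = (6/5) - (21/125)/(168/25) = 47/40.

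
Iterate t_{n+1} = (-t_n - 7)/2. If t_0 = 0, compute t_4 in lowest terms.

-35/16

t_1 = (-0 - 7)/2 = -7/2.
t_2 = (-(-7/2) - 7)/2 = -7/4.
t_3 = (-(-7/4) - 7)/2 = -21/8.
t_4 = (-(-21/8) - 7)/2 = -35/16.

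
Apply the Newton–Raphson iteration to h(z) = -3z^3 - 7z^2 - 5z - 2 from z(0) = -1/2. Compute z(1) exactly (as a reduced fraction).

-4

h'(z) = -9z^2 - 14z - 5.
h(-1/2) = -7/8, h'(-1/2) = -1/4, so z(1) = (-1/2) - (-7/8)/(-1/4) = -4.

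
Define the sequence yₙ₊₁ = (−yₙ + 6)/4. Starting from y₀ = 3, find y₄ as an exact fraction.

y₁ = (−3 + 6)/4 = 3/4.
y₂ = (−(3/4) + 6)/4 = 21/16.
y₃ = (−(21/16) + 6)/4 = 75/64.
y₄ = (−(75/64) + 6)/4 = 309/256.

309/256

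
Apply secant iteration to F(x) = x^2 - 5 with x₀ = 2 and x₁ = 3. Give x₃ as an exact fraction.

F(2) = -1, F(3) = 4. x₂ = 3 - 4·(3 - 2)/(4 - (-1)) = 11/5.
F(3) = 4, F(11/5) = -4/25. x₃ = (11/5) - (-4/25)·((11/5) - 3)/((-4/25) - 4) = 29/13.

29/13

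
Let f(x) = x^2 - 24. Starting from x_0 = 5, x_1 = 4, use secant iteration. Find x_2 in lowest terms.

f(5) = 1, f(4) = -8. x_2 = 4 - (-8)·(4 - 5)/((-8) - 1) = 44/9.

44/9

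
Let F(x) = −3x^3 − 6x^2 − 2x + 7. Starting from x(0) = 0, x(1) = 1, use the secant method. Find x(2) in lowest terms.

F(0) = 7, F(1) = −4. x(2) = 1 − (−4)·(1 − 0)/((−4) − 7) = 7/11.

7/11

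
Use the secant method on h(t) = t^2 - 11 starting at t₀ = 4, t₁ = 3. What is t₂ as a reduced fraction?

h(4) = 5, h(3) = -2. t₂ = 3 - (-2)·(3 - 4)/((-2) - 5) = 23/7.

23/7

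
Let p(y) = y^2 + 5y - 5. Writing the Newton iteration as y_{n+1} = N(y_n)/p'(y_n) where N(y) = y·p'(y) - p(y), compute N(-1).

p'(y) = 2y + 5.
N(y) = y·p'(y) - p(y) = y·(2y + 5) - (y^2 + 5y - 5) = y^2 + 5.
N(-1) = 6.

6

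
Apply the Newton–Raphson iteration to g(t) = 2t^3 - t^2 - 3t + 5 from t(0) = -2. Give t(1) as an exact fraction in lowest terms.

g'(t) = 6t^2 - 2t - 3.
g(-2) = -9, g'(-2) = 25, so t(1) = (-2) - (-9)/25 = -41/25.

-41/25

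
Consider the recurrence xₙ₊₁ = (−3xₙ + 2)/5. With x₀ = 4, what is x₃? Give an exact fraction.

x₁ = (−3·4 + 2)/5 = −2.
x₂ = (−3·(−2) + 2)/5 = 8/5.
x₃ = (−3·(8/5) + 2)/5 = −14/25.

−14/25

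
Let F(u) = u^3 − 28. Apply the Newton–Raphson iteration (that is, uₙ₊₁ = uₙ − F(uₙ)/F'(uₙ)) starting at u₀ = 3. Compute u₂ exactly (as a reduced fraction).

413465/136161

F'(u) = 3u^2.
F(3) = −1, F'(3) = 27, so u₁ = 3 − (−1)/27 = 82/27.
F(82/27) = 244/19683, F'(82/27) = 6724/243, so u₂ = (82/27) − (244/19683)/(6724/243) = 413465/136161.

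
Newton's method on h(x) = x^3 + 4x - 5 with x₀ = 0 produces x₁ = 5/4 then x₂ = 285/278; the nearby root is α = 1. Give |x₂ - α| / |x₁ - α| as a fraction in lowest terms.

14/139

x₁ - α = 5/4 - 1 = 1/4, so |x₁ - α| = 1/4.
x₂ - α = 285/278 - 1 = 7/278, so |x₂ - α| = 7/278.
Ratio = (7/278) / (1/4) = 14/139.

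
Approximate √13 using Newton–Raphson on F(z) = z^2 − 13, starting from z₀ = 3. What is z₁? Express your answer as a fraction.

F'(z) = 2z.
F(3) = −4, F'(3) = 6, so z₁ = 3 − (−4)/6 = 11/3.

11/3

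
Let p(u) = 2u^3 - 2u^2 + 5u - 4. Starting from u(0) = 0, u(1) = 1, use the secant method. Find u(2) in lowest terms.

p(0) = -4, p(1) = 1. u(2) = 1 - 1·(1 - 0)/(1 - (-4)) = 4/5.

4/5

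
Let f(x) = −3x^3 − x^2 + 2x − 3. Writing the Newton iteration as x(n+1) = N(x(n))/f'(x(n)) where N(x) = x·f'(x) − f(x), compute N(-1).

f'(x) = −9x^2 − 2x + 2.
N(x) = x·f'(x) − f(x) = x·(−9x^2 − 2x + 2) − (−3x^3 − x^2 + 2x − 3) = −6x^3 − x^2 + 3.
N(-1) = 8.

8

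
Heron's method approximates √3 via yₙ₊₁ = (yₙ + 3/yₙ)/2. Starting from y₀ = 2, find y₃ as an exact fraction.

18817/10864

y₁ = (2 + 3/2)/2 = 7/4.
y₂ = (7/4 + 3/(7/4))/2 = 97/56.
y₃ = (97/56 + 3/(97/56))/2 = 18817/10864.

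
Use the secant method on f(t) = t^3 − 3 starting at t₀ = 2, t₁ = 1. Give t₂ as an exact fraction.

9/7

f(2) = 5, f(1) = −2. t₂ = 1 − (−2)·(1 − 2)/((−2) − 5) = 9/7.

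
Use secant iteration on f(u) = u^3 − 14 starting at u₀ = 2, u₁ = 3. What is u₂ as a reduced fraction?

f(2) = −6, f(3) = 13. u₂ = 3 − 13·(3 − 2)/(13 − (−6)) = 44/19.

44/19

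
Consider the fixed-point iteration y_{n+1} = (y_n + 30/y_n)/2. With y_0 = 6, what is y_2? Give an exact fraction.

y_1 = (6 + 30/6)/2 = 11/2.
y_2 = (11/2 + 30/(11/2))/2 = 241/44.

241/44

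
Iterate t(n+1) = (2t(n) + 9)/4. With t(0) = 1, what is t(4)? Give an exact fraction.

t(1) = (2·1 + 9)/4 = 11/4.
t(2) = (2·(11/4) + 9)/4 = 29/8.
t(3) = (2·(29/8) + 9)/4 = 65/16.
t(4) = (2·(65/16) + 9)/4 = 137/32.

137/32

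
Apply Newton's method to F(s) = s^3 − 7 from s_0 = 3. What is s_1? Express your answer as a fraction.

61/27

F'(s) = 3s^2.
F(3) = 20, F'(3) = 27, so s_1 = 3 − 20/27 = 61/27.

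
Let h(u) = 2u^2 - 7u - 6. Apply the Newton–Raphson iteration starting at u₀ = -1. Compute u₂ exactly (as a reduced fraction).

h'(u) = 4u - 7.
h(-1) = 3, h'(-1) = -11, so u₁ = (-1) - 3/(-11) = -8/11.
h(-8/11) = 18/121, h'(-8/11) = -109/11, so u₂ = (-8/11) - (18/121)/(-109/11) = -854/1199.

-854/1199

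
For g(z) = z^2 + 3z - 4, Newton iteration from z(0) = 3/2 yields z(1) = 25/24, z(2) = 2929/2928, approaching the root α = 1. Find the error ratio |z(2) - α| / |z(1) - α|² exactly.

12/61

z(1) - α = 25/24 - 1 = 1/24, so |z(1) - α| = 1/24.
z(2) - α = 2929/2928 - 1 = 1/2928, so |z(2) - α| = 1/2928.
|z(1) - α|² = 1/576.
Ratio = (1/2928) / (1/576) = 12/61.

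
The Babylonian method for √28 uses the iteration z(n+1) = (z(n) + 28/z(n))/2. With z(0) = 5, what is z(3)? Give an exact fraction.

z(1) = (5 + 28/5)/2 = 53/10.
z(2) = (53/10 + 28/(53/10))/2 = 5609/1060.
z(3) = (5609/1060 + 28/(5609/1060))/2 = 62921681/11891080.

62921681/11891080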